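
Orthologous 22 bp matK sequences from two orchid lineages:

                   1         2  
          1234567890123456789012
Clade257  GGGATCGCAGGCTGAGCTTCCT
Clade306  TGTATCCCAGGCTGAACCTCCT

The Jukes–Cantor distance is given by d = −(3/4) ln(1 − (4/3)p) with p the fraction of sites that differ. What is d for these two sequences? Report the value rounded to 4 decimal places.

0.2708

Mismatches occur at site 1 (G↔T), site 3 (G↔T), site 7 (G↔C), site 16 (G↔A), site 18 (T↔C).
p = 5/22 = 0.227273.
d = −0.75 · ln(1 − (4/3)·0.227273) = −0.75 · ln(0.696969) = −0.75 · (-0.361014) = 0.2708.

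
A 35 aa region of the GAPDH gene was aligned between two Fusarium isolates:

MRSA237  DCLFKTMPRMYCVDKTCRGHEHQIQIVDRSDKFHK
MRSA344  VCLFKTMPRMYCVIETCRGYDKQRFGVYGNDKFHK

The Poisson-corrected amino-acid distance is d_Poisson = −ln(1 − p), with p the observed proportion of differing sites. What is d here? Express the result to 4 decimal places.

Differing sites — 1:D/V; 14:D/I; 15:K/E; 20:H/Y; 21:E/D; 22:H/K; 24:I/R; 25:Q/F; 26:I/G; 28:D/Y; 29:R/G; 30:S/N.
p = 12/35 = 0.342857.
d = −ln(1 − 0.342857) = −ln(0.657143) = 0.4199.

0.4199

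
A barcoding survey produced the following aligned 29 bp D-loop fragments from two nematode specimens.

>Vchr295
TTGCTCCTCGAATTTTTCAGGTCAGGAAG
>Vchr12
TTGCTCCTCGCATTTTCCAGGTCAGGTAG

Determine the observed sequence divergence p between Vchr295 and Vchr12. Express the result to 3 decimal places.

Mismatches occur at site 11 (A/C), site 17 (T/C), site 27 (A/T).
There are 3 differences over 29 sites, so p = 3/29 = 0.103.

0.103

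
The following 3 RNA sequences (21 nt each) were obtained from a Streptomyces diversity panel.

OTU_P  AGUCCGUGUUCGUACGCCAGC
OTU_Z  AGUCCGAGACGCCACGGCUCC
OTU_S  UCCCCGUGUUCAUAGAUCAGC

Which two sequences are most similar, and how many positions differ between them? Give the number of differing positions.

Pairwise Hamming distances:
  OTU_P vs OTU_Z: 9
  OTU_P vs OTU_S: 7
  OTU_Z vs OTU_S: 14
The smallest is 7, between OTU_P and OTU_S.

7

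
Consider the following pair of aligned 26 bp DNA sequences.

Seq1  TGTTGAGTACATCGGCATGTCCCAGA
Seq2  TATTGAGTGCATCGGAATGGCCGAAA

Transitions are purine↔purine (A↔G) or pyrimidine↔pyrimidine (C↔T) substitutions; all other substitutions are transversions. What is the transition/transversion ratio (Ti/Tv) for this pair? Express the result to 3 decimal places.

Differing sites — 2:G/A (Ti); 9:A/G (Ti); 16:C/A (Tv); 20:T/G (Tv); 23:C/G (Tv); 25:G/A (Ti).
Of the 6 differences, 3 transitions and 3 transversions, so Ti/Tv = 3/3 = 1.000.

1.000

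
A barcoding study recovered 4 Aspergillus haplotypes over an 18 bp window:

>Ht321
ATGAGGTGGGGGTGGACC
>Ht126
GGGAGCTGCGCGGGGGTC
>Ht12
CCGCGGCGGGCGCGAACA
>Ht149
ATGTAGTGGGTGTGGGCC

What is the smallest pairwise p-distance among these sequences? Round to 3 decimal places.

0.222

Pairwise Hamming distances:
  Ht321 vs Ht126: 8
  Ht321 vs Ht12: 8
  Ht321 vs Ht149: 4
  Ht126 vs Ht12: 11
  Ht126 vs Ht149: 9
  Ht12 vs Ht149: 10
The smallest is 4 mismatches, between Ht321 and Ht149; p = 4/18 = 0.222.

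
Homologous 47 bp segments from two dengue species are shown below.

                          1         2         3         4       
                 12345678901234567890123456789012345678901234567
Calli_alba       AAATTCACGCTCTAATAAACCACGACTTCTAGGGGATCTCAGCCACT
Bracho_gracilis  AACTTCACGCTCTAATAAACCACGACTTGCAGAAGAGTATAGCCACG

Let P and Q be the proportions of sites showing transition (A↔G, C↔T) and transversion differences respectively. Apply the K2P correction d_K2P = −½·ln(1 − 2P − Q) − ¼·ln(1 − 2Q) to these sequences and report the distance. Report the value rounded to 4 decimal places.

Differing sites — 3:A/C (Tv); 29:C/G (Tv); 30:T/C (Ti); 33:G/A (Ti); 34:G/A (Ti); 37:T/G (Tv); 38:C/T (Ti); 39:T/A (Tv); 40:C/T (Ti); 47:T/G (Tv).
Of the 10 differences, 5 transitions and 5 transversions over 47 sites: P = 5/47 = 0.106383, Q = 5/47 = 0.106383.
d = −0.5·ln(0.680851) − 0.25·ln(0.787234) = −0.5·(-0.384412) − 0.25·(-0.239230) = 0.2520.

0.2520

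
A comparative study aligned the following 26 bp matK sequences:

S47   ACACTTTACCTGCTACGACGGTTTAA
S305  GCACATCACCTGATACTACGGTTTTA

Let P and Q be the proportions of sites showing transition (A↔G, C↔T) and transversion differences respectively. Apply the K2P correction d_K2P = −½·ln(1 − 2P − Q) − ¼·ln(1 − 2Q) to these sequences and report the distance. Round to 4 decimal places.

0.2758

Mismatches occur at site 1 (A↔G, transition), site 5 (T↔A, transversion), site 7 (T↔C, transition), site 13 (C↔A, transversion), site 17 (G↔T, transversion), site 25 (A↔T, transversion).
Of the 6 differences, 2 transitions and 4 transversions over 26 sites: P = 2/26 = 0.076923, Q = 4/26 = 0.153846.
d = −0.5·ln(0.692308) − 0.25·ln(0.692308) = −0.5·(-0.367724) − 0.25·(-0.367724) = 0.2758.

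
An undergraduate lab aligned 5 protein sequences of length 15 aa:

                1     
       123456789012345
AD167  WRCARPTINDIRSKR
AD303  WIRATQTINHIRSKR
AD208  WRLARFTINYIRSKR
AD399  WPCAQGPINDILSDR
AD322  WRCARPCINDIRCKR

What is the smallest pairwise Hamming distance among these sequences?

Pairwise Hamming distances:
  AD167 vs AD303: 5
  AD167 vs AD208: 3
  AD167 vs AD399: 6
  AD167 vs AD322: 2
  AD303 vs AD208: 5
  AD303 vs AD399: 8
  AD303 vs AD322: 7
  AD208 vs AD399: 8
  AD208 vs AD322: 5
  AD399 vs AD322: 7
The smallest is 2, between AD167 and AD322.

2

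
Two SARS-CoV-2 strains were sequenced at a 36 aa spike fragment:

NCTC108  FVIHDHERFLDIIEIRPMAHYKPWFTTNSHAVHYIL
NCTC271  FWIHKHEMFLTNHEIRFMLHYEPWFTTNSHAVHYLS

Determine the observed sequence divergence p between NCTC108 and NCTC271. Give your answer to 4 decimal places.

0.3056

Mismatches occur at site 2 (V→W), site 5 (D→K), site 8 (R→M), site 11 (D→T), site 12 (I→N), site 13 (I→H), site 17 (P→F), site 19 (A→L), site 22 (K→E), site 35 (I→L), site 36 (L→S).
There are 11 differences over 36 sites, so p = 11/36 = 0.3056.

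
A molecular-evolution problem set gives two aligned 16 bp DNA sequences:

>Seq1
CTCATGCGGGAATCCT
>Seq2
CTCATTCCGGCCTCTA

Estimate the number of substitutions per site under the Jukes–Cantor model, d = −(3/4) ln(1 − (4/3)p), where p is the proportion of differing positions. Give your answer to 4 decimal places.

Differing sites — 6:G/T; 8:G/C; 11:A/C; 12:A/C; 15:C/T; 16:T/A.
p = 6/16 = 0.375000.
d = −0.75 · ln(1 − (4/3)·0.375000) = −0.75 · ln(0.500000) = −0.75 · (-0.693147) = 0.5199.

0.5199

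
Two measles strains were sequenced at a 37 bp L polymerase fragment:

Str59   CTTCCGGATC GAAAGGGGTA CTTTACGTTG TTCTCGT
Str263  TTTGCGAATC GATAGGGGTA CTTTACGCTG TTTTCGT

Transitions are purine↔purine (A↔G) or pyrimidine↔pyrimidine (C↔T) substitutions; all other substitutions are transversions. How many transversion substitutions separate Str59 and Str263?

The sequences differ at positions 1 (C/T, transition), 4 (C/G, transversion), 7 (G/A, transition), 13 (A/T, transversion), 28 (T/C, transition), 33 (C/T, transition).
Of the 6 differences, 4 transitions and 2 transversions, so the answer is 2.

2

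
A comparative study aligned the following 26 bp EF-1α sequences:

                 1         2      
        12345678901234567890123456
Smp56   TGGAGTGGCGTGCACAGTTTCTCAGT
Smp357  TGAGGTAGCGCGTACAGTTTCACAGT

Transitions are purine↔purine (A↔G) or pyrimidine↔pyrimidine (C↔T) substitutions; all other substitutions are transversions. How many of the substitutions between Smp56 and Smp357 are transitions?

5

Differing sites — 3:G/A (Ti); 4:A/G (Ti); 7:G/A (Ti); 11:T/C (Ti); 13:C/T (Ti); 22:T/A (Tv).
Of the 6 differences, 5 transitions and 1 transversion, so the answer is 5.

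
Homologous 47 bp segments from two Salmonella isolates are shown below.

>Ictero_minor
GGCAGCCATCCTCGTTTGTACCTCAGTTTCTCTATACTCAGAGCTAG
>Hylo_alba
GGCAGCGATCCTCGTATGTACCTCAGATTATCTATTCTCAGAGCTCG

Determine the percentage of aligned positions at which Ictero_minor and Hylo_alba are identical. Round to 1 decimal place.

Differing sites — 7:C/G; 16:T/A; 27:T/A; 30:C/A; 36:A/T; 46:A/C.
41 of the 47 sites match, so the percent identity is 41/47 × 100 = 87.2%.

87.2%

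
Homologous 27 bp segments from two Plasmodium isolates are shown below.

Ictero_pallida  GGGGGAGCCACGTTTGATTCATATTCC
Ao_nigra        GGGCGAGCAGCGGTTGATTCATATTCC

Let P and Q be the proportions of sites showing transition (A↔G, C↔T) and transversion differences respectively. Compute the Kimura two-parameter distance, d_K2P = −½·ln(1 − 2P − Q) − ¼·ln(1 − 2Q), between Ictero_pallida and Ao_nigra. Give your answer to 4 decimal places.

0.1652

The sequences differ at positions 4 (G/C, transversion), 9 (C/A, transversion), 10 (A/G, transition), 13 (T/G, transversion).
Of the 4 differences, 1 transition and 3 transversions over 27 sites: P = 1/27 = 0.037037, Q = 3/27 = 0.111111.
d = −0.5·ln(0.814815) − 0.25·ln(0.777778) = −0.5·(-0.204794) − 0.25·(-0.251314) = 0.1652.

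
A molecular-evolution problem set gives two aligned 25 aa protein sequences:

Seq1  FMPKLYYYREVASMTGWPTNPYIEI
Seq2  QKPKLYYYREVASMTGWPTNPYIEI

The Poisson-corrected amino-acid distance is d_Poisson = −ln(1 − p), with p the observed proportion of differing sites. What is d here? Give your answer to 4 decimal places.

0.0834

The sequences differ at positions 1 (F/Q), 2 (M/K).
p = 2/25 = 0.080000.
d = −ln(1 − 0.080000) = −ln(0.920000) = 0.0834.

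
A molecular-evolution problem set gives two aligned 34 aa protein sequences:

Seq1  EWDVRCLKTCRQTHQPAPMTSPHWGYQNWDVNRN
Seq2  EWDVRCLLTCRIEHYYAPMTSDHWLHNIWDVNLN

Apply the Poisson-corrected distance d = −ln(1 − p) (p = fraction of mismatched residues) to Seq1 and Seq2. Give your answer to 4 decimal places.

The sequences differ at positions 8 (K/L), 12 (Q/I), 13 (T/E), 15 (Q/Y), 16 (P/Y), 22 (P/D), 25 (G/L), 26 (Y/H), 27 (Q/N), 28 (N/I), 33 (R/L).
p = 11/34 = 0.323529.
d = −ln(1 − 0.323529) = −ln(0.676471) = 0.3909.

0.3909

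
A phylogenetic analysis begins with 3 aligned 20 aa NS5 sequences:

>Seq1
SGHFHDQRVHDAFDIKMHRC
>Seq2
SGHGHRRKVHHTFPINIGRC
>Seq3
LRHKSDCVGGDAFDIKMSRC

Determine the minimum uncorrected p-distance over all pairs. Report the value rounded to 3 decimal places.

0.450

Pairwise Hamming distances:
  Seq1 vs Seq2: 10
  Seq1 vs Seq3: 9
  Seq2 vs Seq3: 15
The smallest is 9 mismatches, between Seq1 and Seq3; p = 9/20 = 0.450.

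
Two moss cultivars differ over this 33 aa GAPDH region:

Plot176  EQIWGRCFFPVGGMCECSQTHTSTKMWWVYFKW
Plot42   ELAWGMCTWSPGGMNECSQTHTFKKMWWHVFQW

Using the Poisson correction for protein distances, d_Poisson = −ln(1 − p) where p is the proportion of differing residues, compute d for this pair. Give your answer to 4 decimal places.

0.5008

Mismatches occur at site 2 (Q↔L), site 3 (I↔A), site 6 (R↔M), site 8 (F↔T), site 9 (F↔W), site 10 (P↔S), site 11 (V↔P), site 15 (C↔N), site 23 (S↔F), site 24 (T↔K), site 29 (V↔H), site 30 (Y↔V), site 32 (K↔Q).
p = 13/33 = 0.393939.
d = −ln(1 − 0.393939) = −ln(0.606061) = 0.5008.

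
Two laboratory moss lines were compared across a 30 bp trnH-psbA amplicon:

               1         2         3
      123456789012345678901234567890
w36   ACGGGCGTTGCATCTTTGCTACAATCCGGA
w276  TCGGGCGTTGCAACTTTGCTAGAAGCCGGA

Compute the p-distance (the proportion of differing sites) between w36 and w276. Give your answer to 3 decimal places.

The sequences differ at positions 1 (A/T), 13 (T/A), 22 (C/G), 25 (T/G).
There are 4 differences over 30 sites, so p = 4/30 = 0.133.

0.133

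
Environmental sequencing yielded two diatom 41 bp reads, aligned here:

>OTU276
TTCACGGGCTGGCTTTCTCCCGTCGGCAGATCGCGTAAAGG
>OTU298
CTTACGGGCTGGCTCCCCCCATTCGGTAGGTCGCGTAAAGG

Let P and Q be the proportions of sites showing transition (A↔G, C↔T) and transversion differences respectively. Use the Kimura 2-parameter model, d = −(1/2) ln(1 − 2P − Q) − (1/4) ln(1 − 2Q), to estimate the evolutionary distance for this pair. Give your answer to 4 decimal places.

The sequences differ at positions 1 (T/C, transition), 3 (C/T, transition), 15 (T/C, transition), 16 (T/C, transition), 18 (T/C, transition), 21 (C/A, transversion), 22 (G/T, transversion), 27 (C/T, transition), 30 (A/G, transition).
Of the 9 differences, 7 transitions and 2 transversions over 41 sites: P = 7/41 = 0.170732, Q = 2/41 = 0.048780.
d = −0.5·ln(0.609756) − 0.25·ln(0.902440) = −0.5·(-0.494696) − 0.25·(-0.102653) = 0.2730.

0.2730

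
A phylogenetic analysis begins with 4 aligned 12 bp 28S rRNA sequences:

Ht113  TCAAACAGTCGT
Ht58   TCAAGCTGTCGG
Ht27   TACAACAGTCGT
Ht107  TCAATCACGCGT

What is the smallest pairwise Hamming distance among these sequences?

2

Pairwise Hamming distances:
  Ht113 vs Ht58: 3
  Ht113 vs Ht27: 2
  Ht113 vs Ht107: 3
  Ht58 vs Ht27: 5
  Ht58 vs Ht107: 5
  Ht27 vs Ht107: 5
The smallest is 2, between Ht113 and Ht27.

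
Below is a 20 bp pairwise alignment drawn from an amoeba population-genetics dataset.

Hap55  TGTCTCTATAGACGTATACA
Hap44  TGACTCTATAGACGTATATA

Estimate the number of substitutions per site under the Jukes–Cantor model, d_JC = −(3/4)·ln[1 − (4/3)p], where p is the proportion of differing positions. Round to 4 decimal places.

0.1073

The sequences differ at positions 3 (T/A), 19 (C/T).
p = 2/20 = 0.100000.
d = −0.75 · ln(1 − (4/3)·0.100000) = −0.75 · ln(0.866667) = −0.75 · (-0.143100) = 0.1073.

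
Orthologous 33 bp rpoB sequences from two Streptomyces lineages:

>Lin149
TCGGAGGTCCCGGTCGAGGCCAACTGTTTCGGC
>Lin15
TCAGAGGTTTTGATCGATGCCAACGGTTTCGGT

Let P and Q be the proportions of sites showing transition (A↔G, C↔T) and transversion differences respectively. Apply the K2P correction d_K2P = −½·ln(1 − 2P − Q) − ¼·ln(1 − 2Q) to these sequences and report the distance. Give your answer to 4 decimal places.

The sequences differ at positions 3 (G/A, transition), 9 (C/T, transition), 10 (C/T, transition), 11 (C/T, transition), 13 (G/A, transition), 18 (G/T, transversion), 25 (T/G, transversion), 33 (C/T, transition).
Of the 8 differences, 6 transitions and 2 transversions over 33 sites: P = 6/33 = 0.181818, Q = 2/33 = 0.060606.
d = −0.5·ln(0.575758) − 0.25·ln(0.878788) = −0.5·(-0.552068) − 0.25·(-0.129212) = 0.3083.

0.3083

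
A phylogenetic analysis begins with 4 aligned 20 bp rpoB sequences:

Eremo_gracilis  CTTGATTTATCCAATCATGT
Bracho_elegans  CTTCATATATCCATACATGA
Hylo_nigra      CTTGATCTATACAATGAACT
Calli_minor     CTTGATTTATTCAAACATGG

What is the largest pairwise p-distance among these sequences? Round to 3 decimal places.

0.450

Pairwise Hamming distances:
  Eremo_gracilis vs Bracho_elegans: 5
  Eremo_gracilis vs Hylo_nigra: 5
  Eremo_gracilis vs Calli_minor: 3
  Bracho_elegans vs Hylo_nigra: 9
  Bracho_elegans vs Calli_minor: 5
  Hylo_nigra vs Calli_minor: 7
The largest is 9 mismatches, between Bracho_elegans and Hylo_nigra; p = 9/20 = 0.450.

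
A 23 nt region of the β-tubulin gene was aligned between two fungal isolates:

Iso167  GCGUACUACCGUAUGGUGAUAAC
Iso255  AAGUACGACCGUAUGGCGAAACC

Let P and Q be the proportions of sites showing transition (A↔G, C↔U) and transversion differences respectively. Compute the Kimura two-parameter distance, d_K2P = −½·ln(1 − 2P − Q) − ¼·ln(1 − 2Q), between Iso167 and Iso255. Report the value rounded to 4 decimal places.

0.3206

Mismatches occur at site 1 (G→A, transition), site 2 (C→A, transversion), site 7 (U→G, transversion), site 17 (U→C, transition), site 20 (U→A, transversion), site 22 (A→C, transversion).
Of the 6 differences, 2 transitions and 4 transversions over 23 sites: P = 2/23 = 0.086957, Q = 4/23 = 0.173913.
d = −0.5·ln(0.652173) − 0.25·ln(0.652174) = −0.5·(-0.427445) − 0.25·(-0.427444) = 0.3206.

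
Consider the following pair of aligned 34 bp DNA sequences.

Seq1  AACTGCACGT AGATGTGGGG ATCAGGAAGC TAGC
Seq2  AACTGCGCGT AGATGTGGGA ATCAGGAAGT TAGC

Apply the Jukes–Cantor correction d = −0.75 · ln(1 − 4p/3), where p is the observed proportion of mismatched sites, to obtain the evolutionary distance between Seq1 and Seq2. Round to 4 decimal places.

0.0939

Mismatches occur at site 7 (A/G), site 20 (G/A), site 30 (C/T).
p = 3/34 = 0.088235.
d = −0.75 · ln(1 − (4/3)·0.088235) = −0.75 · ln(0.882353) = −0.75 · (-0.125163) = 0.0939.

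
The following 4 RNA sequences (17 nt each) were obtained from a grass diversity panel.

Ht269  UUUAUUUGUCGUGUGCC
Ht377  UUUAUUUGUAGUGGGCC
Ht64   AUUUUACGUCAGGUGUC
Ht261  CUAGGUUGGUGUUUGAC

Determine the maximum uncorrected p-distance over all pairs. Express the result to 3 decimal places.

0.706

Pairwise Hamming distances:
  Ht269 vs Ht377: 2
  Ht269 vs Ht64: 7
  Ht269 vs Ht261: 8
  Ht377 vs Ht64: 9
  Ht377 vs Ht261: 9
  Ht64 vs Ht261: 12
The largest is 12 mismatches, between Ht64 and Ht261; p = 12/17 = 0.706.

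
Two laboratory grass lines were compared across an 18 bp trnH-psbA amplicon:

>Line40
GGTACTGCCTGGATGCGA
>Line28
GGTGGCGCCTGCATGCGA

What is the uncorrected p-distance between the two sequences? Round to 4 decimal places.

0.2222

Mismatches occur at site 4 (A/G), site 5 (C/G), site 6 (T/C), site 12 (G/C).
There are 4 differences over 18 sites, so p = 4/18 = 0.2222.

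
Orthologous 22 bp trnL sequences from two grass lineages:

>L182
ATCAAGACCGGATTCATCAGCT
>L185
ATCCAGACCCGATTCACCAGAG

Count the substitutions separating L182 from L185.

5

Differing sites — 4:A/C; 10:G/C; 17:T/C; 21:C/A; 22:T/G.
That gives 5 mismatches out of 22 aligned sites, so the Hamming distance is 5.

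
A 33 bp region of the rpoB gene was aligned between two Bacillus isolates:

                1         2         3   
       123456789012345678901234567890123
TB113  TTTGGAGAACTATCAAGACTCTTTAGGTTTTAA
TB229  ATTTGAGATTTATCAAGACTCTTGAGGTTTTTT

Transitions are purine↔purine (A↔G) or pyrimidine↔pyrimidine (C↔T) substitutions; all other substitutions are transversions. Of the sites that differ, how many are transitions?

Mismatches occur at site 1 (T↔A, transversion), site 4 (G↔T, transversion), site 9 (A↔T, transversion), site 10 (C↔T, transition), site 24 (T↔G, transversion), site 32 (A↔T, transversion), site 33 (A↔T, transversion).
Of the 7 differences, 1 transition and 6 transversions, so the answer is 1.

1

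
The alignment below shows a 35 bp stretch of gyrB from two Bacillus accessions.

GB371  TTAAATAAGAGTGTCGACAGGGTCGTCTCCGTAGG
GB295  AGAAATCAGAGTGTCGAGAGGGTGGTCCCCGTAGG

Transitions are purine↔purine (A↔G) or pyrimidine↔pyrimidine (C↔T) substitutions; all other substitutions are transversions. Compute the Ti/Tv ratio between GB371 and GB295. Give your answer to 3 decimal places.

Mismatches occur at site 1 (T/A, transversion), site 2 (T/G, transversion), site 7 (A/C, transversion), site 18 (C/G, transversion), site 24 (C/G, transversion), site 28 (T/C, transition).
Of the 6 differences, 1 transition and 5 transversions, so Ti/Tv = 1/5 = 0.200.

0.200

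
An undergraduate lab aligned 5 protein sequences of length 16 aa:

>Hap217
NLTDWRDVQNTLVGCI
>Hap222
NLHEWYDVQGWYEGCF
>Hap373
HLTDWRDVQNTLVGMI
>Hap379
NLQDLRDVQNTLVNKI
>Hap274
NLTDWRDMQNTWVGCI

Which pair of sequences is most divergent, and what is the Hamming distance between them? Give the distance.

11

Pairwise Hamming distances:
  Hap217 vs Hap222: 8
  Hap217 vs Hap373: 2
  Hap217 vs Hap379: 4
  Hap217 vs Hap274: 2
  Hap222 vs Hap373: 10
  Hap222 vs Hap379: 11
  Hap222 vs Hap274: 9
  Hap373 vs Hap379: 5
  Hap373 vs Hap274: 4
  Hap379 vs Hap274: 6
The largest is 11, between Hap222 and Hap379.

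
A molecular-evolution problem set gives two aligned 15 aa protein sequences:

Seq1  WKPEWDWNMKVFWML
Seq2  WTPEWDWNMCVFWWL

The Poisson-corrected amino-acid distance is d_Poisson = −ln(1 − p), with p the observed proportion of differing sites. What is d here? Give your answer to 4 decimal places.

0.2231

The sequences differ at positions 2 (K/T), 10 (K/C), 14 (M/W).
p = 3/15 = 0.200000.
d = −ln(1 − 0.200000) = −ln(0.800000) = 0.2231.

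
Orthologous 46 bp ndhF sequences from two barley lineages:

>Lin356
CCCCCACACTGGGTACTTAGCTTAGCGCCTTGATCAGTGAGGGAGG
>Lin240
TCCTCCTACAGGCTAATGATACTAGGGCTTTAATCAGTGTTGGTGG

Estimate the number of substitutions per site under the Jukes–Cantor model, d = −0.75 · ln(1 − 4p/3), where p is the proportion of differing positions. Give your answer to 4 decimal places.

0.5091

Mismatches occur at site 1 (C↔T), site 4 (C↔T), site 6 (A↔C), site 7 (C↔T), site 10 (T↔A), site 13 (G↔C), site 16 (C↔A), site 18 (T↔G), site 20 (G↔T), site 21 (C↔A), site 22 (T↔C), site 26 (C↔G), site 29 (C↔T), site 32 (G↔A), site 40 (A↔T), site 41 (G↔T), site 44 (A↔T).
p = 17/46 = 0.369565.
d = −0.75 · ln(1 − (4/3)·0.369565) = −0.75 · ln(0.507247) = −0.75 · (-0.678757) = 0.5091.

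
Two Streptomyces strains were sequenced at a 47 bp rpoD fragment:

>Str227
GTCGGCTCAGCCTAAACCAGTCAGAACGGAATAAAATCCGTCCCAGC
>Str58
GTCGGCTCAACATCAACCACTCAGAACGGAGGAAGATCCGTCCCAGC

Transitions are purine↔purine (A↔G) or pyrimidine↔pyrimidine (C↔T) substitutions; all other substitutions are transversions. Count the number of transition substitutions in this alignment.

3

Differing sites — 10:G/A (Ti); 12:C/A (Tv); 14:A/C (Tv); 20:G/C (Tv); 31:A/G (Ti); 32:T/G (Tv); 35:A/G (Ti).
Of the 7 differences, 3 transitions and 4 transversions, so the answer is 3.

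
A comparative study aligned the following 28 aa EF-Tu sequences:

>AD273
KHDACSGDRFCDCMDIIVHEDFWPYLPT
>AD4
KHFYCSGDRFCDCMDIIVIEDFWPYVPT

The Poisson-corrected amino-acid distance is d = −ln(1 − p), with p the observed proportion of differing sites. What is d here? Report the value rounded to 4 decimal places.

Mismatches occur at site 3 (D↔F), site 4 (A↔Y), site 19 (H↔I), site 26 (L↔V).
p = 4/28 = 0.142857.
d = −ln(1 − 0.142857) = −ln(0.857143) = 0.1542.

0.1542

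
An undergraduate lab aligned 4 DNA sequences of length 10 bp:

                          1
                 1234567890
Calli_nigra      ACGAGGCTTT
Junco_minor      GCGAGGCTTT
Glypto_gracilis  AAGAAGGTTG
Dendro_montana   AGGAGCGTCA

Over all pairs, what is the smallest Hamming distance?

Pairwise Hamming distances:
  Calli_nigra vs Junco_minor: 1
  Calli_nigra vs Glypto_gracilis: 4
  Calli_nigra vs Dendro_montana: 5
  Junco_minor vs Glypto_gracilis: 5
  Junco_minor vs Dendro_montana: 6
  Glypto_gracilis vs Dendro_montana: 5
The smallest is 1, between Calli_nigra and Junco_minor.

1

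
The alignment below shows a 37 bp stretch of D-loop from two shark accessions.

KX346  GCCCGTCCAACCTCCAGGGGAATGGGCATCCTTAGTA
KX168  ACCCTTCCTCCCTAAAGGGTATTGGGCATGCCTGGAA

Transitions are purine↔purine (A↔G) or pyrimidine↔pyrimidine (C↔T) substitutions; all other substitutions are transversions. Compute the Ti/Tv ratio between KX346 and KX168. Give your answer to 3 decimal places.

0.333

The sequences differ at positions 1 (G/A, transition), 5 (G/T, transversion), 9 (A/T, transversion), 10 (A/C, transversion), 14 (C/A, transversion), 15 (C/A, transversion), 20 (G/T, transversion), 22 (A/T, transversion), 30 (C/G, transversion), 32 (T/C, transition), 34 (A/G, transition), 36 (T/A, transversion).
Of the 12 differences, 3 transitions and 9 transversions, so Ti/Tv = 3/9 = 0.333.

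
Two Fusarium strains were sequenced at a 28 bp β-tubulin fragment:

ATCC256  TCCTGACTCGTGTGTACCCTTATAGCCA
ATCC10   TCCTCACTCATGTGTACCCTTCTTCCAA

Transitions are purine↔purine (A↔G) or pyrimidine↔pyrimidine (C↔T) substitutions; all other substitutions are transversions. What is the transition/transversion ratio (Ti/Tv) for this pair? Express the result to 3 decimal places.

Differing sites — 5:G/C (Tv); 10:G/A (Ti); 22:A/C (Tv); 24:A/T (Tv); 25:G/C (Tv); 27:C/A (Tv).
Of the 6 differences, 1 transition and 5 transversions, so Ti/Tv = 1/5 = 0.200.

0.200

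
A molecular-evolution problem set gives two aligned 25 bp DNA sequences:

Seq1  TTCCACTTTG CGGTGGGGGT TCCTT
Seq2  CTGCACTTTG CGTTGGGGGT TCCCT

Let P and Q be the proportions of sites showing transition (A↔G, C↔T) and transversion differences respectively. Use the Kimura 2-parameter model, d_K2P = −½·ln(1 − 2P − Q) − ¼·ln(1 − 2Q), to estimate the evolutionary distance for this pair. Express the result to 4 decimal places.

0.1808

The sequences differ at positions 1 (T/C, transition), 3 (C/G, transversion), 13 (G/T, transversion), 24 (T/C, transition).
Of the 4 differences, 2 transitions and 2 transversions over 25 sites: P = 2/25 = 0.080000, Q = 2/25 = 0.080000.
d = −0.5·ln(0.760000) − 0.25·ln(0.840000) = −0.5·(-0.274437) − 0.25·(-0.174353) = 0.1808.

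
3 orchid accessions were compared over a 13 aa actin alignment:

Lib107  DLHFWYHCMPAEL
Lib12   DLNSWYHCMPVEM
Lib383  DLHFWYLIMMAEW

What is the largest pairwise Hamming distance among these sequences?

Pairwise Hamming distances:
  Lib107 vs Lib12: 4
  Lib107 vs Lib383: 4
  Lib12 vs Lib383: 7
The largest is 7, between Lib12 and Lib383.

7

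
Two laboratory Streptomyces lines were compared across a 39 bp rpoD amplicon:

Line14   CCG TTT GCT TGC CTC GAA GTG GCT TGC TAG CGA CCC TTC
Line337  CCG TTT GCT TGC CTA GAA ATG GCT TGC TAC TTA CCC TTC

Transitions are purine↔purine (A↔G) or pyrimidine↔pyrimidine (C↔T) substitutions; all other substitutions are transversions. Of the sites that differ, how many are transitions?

Mismatches occur at site 15 (C↔A, transversion), site 19 (G↔A, transition), site 30 (G↔C, transversion), site 31 (C↔T, transition), site 32 (G↔T, transversion).
Of the 5 differences, 2 transitions and 3 transversions, so the answer is 2.

2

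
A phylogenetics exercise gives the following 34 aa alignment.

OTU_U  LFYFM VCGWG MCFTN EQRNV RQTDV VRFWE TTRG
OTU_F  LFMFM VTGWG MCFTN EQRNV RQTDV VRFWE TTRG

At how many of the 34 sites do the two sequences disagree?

2

The sequences differ at positions 3 (Y/M), 7 (C/T).
That gives 2 mismatches out of 34 aligned sites, so the Hamming distance is 2.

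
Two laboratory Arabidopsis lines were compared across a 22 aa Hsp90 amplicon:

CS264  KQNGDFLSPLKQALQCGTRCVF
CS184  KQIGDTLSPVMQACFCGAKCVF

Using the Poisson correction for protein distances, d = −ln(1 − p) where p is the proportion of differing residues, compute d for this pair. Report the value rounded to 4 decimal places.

Differing sites — 3:N/I; 6:F/T; 10:L/V; 11:K/M; 14:L/C; 15:Q/F; 18:T/A; 19:R/K.
p = 8/22 = 0.363636.
d = −ln(1 − 0.363636) = −ln(0.636364) = 0.4520.

0.4520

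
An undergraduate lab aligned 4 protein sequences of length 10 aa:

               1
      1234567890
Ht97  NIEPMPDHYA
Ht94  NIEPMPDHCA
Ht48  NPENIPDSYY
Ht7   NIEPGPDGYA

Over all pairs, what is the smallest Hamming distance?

1

Pairwise Hamming distances:
  Ht97 vs Ht94: 1
  Ht97 vs Ht48: 5
  Ht97 vs Ht7: 2
  Ht94 vs Ht48: 6
  Ht94 vs Ht7: 3
  Ht48 vs Ht7: 5
The smallest is 1, between Ht97 and Ht94.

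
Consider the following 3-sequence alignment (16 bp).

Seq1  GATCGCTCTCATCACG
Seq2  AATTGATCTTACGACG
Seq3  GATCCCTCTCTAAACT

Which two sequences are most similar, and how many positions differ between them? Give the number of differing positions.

5

Pairwise Hamming distances:
  Seq1 vs Seq2: 6
  Seq1 vs Seq3: 5
  Seq2 vs Seq3: 9
The smallest is 5, between Seq1 and Seq3.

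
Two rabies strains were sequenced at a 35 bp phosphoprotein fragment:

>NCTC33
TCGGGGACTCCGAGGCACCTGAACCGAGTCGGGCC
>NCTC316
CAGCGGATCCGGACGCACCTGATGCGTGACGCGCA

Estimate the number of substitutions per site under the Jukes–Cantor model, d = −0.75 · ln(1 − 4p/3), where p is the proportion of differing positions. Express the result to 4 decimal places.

0.5128

Differing sites — 1:T/C; 2:C/A; 4:G/C; 8:C/T; 9:T/C; 11:C/G; 14:G/C; 23:A/T; 24:C/G; 27:A/T; 29:T/A; 32:G/C; 35:C/A.
p = 13/35 = 0.371429.
d = −0.75 · ln(1 − (4/3)·0.371429) = −0.75 · ln(0.504761) = −0.75 · (-0.683670) = 0.5128.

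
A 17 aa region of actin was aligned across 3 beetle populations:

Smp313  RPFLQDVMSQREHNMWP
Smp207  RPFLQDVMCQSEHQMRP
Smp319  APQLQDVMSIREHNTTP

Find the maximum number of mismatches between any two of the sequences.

8

Pairwise Hamming distances:
  Smp313 vs Smp207: 4
  Smp313 vs Smp319: 5
  Smp207 vs Smp319: 8
The largest is 8, between Smp207 and Smp319.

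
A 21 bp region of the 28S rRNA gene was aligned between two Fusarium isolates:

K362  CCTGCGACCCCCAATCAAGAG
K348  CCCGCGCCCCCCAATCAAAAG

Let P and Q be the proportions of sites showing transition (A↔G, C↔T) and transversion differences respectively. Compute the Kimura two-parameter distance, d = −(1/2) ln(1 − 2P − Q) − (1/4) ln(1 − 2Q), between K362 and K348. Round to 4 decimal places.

0.1610

Mismatches occur at site 3 (T↔C, transition), site 7 (A↔C, transversion), site 19 (G↔A, transition).
Of the 3 differences, 2 transitions and 1 transversion over 21 sites: P = 2/21 = 0.095238, Q = 1/21 = 0.047619.
d = −0.5·ln(0.761905) − 0.25·ln(0.904762) = −0.5·(-0.271933) − 0.25·(-0.100083) = 0.1610.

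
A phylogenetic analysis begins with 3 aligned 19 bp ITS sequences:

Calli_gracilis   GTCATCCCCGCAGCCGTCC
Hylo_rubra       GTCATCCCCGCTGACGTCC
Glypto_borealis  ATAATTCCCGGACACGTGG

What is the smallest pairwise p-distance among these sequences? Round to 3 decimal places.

Pairwise Hamming distances:
  Calli_gracilis vs Hylo_rubra: 2
  Calli_gracilis vs Glypto_borealis: 8
  Hylo_rubra vs Glypto_borealis: 8
The smallest is 2 mismatches, between Calli_gracilis and Hylo_rubra; p = 2/19 = 0.105.

0.105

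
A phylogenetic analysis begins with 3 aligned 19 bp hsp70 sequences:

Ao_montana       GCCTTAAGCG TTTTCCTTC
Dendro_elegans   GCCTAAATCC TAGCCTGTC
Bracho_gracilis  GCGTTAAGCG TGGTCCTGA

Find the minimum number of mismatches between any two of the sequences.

Pairwise Hamming distances:
  Ao_montana vs Dendro_elegans: 8
  Ao_montana vs Bracho_gracilis: 5
  Dendro_elegans vs Bracho_gracilis: 10
The smallest is 5, between Ao_montana and Bracho_gracilis.

5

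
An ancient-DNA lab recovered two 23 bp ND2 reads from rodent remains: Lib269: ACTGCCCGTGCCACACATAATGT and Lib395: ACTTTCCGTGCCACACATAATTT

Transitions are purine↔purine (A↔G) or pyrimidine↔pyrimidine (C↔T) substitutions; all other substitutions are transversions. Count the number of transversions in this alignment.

2

Differing sites — 4:G/T (Tv); 5:C/T (Ti); 22:G/T (Tv).
Of the 3 differences, 1 transition and 2 transversions, so the answer is 2.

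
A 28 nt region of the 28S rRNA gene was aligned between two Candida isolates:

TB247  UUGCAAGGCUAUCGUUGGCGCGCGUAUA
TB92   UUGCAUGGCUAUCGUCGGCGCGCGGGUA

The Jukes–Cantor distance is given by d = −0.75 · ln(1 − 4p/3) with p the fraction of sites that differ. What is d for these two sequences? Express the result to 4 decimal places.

0.1585

The sequences differ at positions 6 (A/U), 16 (U/C), 25 (U/G), 26 (A/G).
p = 4/28 = 0.142857.
d = −0.75 · ln(1 − (4/3)·0.142857) = −0.75 · ln(0.809524) = −0.75 · (-0.211309) = 0.1585.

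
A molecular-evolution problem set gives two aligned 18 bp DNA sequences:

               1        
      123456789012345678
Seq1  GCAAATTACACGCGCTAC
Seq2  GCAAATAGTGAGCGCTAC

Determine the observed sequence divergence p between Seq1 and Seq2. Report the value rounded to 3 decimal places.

0.278

The sequences differ at positions 7 (T/A), 8 (A/G), 9 (C/T), 10 (A/G), 11 (C/A).
There are 5 differences over 18 sites, so p = 5/18 = 0.278.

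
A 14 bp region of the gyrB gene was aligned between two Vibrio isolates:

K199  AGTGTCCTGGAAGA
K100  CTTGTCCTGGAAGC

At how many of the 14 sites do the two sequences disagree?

The sequences differ at positions 1 (A/C), 2 (G/T), 14 (A/C).
That gives 3 mismatches out of 14 aligned sites, so the Hamming distance is 3.

3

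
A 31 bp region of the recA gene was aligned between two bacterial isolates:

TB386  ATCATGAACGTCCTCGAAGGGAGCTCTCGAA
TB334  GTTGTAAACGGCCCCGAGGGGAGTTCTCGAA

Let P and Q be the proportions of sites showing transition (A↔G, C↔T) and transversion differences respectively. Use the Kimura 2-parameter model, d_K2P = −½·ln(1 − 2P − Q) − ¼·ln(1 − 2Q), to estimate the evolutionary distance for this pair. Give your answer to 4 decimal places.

0.3474

Differing sites — 1:A/G (Ti); 3:C/T (Ti); 4:A/G (Ti); 6:G/A (Ti); 11:T/G (Tv); 14:T/C (Ti); 18:A/G (Ti); 24:C/T (Ti).
Of the 8 differences, 7 transitions and 1 transversion over 31 sites: P = 7/31 = 0.225806, Q = 1/31 = 0.032258.
d = −0.5·ln(0.516130) − 0.25·ln(0.935484) = −0.5·(-0.661397) − 0.25·(-0.066691) = 0.3474.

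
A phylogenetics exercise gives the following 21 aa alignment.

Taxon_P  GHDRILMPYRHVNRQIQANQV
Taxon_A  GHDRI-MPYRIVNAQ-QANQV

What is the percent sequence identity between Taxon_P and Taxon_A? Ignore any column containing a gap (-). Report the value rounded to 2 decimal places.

89.47%

Excluding the 2 gap columns leaves 19 comparable sites.
Mismatches occur at site 11 (H→I), site 14 (R→A).
17 of the 19 comparable sites match, so the percent identity is 17/19 × 100 = 89.47%.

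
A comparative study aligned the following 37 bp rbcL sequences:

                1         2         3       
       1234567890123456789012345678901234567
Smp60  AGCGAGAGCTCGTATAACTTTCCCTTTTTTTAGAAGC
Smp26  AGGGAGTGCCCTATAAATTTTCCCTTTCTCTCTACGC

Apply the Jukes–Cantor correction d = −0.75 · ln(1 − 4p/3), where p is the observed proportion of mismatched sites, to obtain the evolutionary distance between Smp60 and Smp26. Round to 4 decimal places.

0.4740

Mismatches occur at site 3 (C/G), site 7 (A/T), site 10 (T/C), site 12 (G/T), site 13 (T/A), site 14 (A/T), site 15 (T/A), site 18 (C/T), site 28 (T/C), site 30 (T/C), site 32 (A/C), site 33 (G/T), site 35 (A/C).
p = 13/37 = 0.351351.
d = −0.75 · ln(1 − (4/3)·0.351351) = −0.75 · ln(0.531532) = −0.75 · (-0.631992) = 0.4740.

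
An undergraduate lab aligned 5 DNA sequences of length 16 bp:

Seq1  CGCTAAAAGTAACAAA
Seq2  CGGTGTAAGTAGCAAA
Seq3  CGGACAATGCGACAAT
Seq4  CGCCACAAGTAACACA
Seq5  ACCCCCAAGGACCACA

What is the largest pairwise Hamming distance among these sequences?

Pairwise Hamming distances:
  Seq1 vs Seq2: 4
  Seq1 vs Seq3: 7
  Seq1 vs Seq4: 3
  Seq1 vs Seq5: 8
  Seq2 vs Seq3: 8
  Seq2 vs Seq4: 6
  Seq2 vs Seq5: 9
  Seq3 vs Seq4: 9
  Seq3 vs Seq5: 11
  Seq4 vs Seq5: 5
The largest is 11, between Seq3 and Seq5.

11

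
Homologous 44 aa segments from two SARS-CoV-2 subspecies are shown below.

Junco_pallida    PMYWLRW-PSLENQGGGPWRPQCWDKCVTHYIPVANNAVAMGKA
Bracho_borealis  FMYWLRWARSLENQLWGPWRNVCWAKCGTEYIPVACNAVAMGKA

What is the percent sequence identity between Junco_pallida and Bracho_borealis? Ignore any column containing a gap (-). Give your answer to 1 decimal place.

Excluding the 1 gap column leaves 43 comparable sites.
Mismatches occur at site 1 (P/F), site 9 (P/R), site 15 (G/L), site 16 (G/W), site 21 (P/N), site 22 (Q/V), site 25 (D/A), site 28 (V/G), site 30 (H/E), site 36 (N/C).
33 of the 43 comparable sites match, so the percent identity is 33/43 × 100 = 76.7%.

76.7%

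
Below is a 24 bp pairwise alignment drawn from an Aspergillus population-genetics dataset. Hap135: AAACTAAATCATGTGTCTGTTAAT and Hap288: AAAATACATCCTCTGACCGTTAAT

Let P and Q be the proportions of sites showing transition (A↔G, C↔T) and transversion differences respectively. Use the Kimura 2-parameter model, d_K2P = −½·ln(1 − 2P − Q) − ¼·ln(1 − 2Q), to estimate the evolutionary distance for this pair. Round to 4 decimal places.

0.3072

Mismatches occur at site 4 (C↔A, transversion), site 7 (A↔C, transversion), site 11 (A↔C, transversion), site 13 (G↔C, transversion), site 16 (T↔A, transversion), site 18 (T↔C, transition).
Of the 6 differences, 1 transition and 5 transversions over 24 sites: P = 1/24 = 0.041667, Q = 5/24 = 0.208333.
d = −0.5·ln(0.708333) − 0.25·ln(0.583334) = −0.5·(-0.344841) − 0.25·(-0.538995) = 0.3072.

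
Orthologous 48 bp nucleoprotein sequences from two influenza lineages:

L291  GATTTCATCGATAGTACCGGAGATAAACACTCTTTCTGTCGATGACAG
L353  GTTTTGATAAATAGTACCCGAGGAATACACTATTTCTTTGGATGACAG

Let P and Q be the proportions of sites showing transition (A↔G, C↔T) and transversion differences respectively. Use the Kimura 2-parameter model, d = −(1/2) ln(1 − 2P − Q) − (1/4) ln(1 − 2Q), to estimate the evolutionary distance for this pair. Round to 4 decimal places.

0.2754

Differing sites — 2:A/T (Tv); 6:C/G (Tv); 9:C/A (Tv); 10:G/A (Ti); 19:G/C (Tv); 23:A/G (Ti); 24:T/A (Tv); 26:A/T (Tv); 32:C/A (Tv); 38:G/T (Tv); 40:C/G (Tv).
Of the 11 differences, 2 transitions and 9 transversions over 48 sites: P = 2/48 = 0.041667, Q = 9/48 = 0.187500.
d = −0.5·ln(0.729166) − 0.25·ln(0.625000) = −0.5·(-0.315854) − 0.25·(-0.470004) = 0.2754.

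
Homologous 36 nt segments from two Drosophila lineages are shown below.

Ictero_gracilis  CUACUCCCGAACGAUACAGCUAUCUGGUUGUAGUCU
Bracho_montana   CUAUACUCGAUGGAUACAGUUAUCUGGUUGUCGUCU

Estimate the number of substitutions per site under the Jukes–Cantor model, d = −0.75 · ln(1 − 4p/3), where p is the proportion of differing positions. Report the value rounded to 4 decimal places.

0.2251

Differing sites — 4:C/U; 5:U/A; 7:C/U; 11:A/U; 12:C/G; 20:C/U; 32:A/C.
p = 7/36 = 0.194444.
d = −0.75 · ln(1 − (4/3)·0.194444) = −0.75 · ln(0.740741) = −0.75 · (-0.300104) = 0.2251.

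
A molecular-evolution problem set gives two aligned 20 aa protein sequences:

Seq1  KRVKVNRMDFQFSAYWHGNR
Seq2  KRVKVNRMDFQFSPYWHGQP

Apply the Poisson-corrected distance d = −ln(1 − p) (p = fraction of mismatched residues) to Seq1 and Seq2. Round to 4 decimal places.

0.1625

Differing sites — 14:A/P; 19:N/Q; 20:R/P.
p = 3/20 = 0.150000.
d = −ln(1 − 0.150000) = −ln(0.850000) = 0.1625.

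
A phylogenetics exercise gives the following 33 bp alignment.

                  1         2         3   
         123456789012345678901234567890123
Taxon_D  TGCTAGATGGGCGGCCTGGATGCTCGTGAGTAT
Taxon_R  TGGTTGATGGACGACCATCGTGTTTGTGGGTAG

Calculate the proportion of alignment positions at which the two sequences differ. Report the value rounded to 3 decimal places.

0.364

The sequences differ at positions 3 (C/G), 5 (A/T), 11 (G/A), 14 (G/A), 17 (T/A), 18 (G/T), 19 (G/C), 20 (A/G), 23 (C/T), 25 (C/T), 29 (A/G), 33 (T/G).
There are 12 differences over 33 sites, so p = 12/33 = 0.364.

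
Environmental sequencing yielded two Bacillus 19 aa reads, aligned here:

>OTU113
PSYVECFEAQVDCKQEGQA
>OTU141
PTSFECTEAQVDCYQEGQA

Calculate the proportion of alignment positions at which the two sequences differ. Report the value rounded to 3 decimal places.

0.263

Mismatches occur at site 2 (S/T), site 3 (Y/S), site 4 (V/F), site 7 (F/T), site 14 (K/Y).
There are 5 differences over 19 sites, so p = 5/19 = 0.263.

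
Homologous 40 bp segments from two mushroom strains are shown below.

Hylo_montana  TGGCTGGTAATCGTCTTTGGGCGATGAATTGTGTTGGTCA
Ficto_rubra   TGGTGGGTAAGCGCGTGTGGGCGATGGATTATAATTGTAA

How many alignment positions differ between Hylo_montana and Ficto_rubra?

12

Differing sites — 4:C/T; 5:T/G; 11:T/G; 14:T/C; 15:C/G; 17:T/G; 27:A/G; 31:G/A; 33:G/A; 34:T/A; 36:G/T; 39:C/A.
That gives 12 mismatches out of 40 aligned sites, so the Hamming distance is 12.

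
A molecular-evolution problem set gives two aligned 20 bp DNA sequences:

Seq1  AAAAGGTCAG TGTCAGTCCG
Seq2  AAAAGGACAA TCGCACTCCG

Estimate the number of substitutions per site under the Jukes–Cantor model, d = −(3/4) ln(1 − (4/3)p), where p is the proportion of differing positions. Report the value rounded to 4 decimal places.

The sequences differ at positions 7 (T/A), 10 (G/A), 12 (G/C), 13 (T/G), 16 (G/C).
p = 5/20 = 0.250000.
d = −0.75 · ln(1 − (4/3)·0.250000) = −0.75 · ln(0.666667) = −0.75 · (-0.405465) = 0.3041.

0.3041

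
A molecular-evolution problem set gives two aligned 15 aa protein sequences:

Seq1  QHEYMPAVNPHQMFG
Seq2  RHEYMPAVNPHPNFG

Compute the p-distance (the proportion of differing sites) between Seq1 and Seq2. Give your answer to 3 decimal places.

The sequences differ at positions 1 (Q/R), 12 (Q/P), 13 (M/N).
There are 3 differences over 15 sites, so p = 3/15 = 0.200.

0.200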